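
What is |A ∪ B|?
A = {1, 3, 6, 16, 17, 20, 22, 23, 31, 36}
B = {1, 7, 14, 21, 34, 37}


Set A = {1, 3, 6, 16, 17, 20, 22, 23, 31, 36}, |A| = 10
Set B = {1, 7, 14, 21, 34, 37}, |B| = 6
A ∩ B = {1}, |A ∩ B| = 1
|A ∪ B| = |A| + |B| - |A ∩ B| = 10 + 6 - 1 = 15

15


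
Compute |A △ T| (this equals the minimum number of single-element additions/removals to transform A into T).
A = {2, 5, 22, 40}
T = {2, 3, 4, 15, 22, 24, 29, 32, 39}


Set A = {2, 5, 22, 40}
Set T = {2, 3, 4, 15, 22, 24, 29, 32, 39}
Elements to remove from A (in A, not in T): {5, 40} → 2 removals
Elements to add to A (in T, not in A): {3, 4, 15, 24, 29, 32, 39} → 7 additions
Total edits = 2 + 7 = 9

9


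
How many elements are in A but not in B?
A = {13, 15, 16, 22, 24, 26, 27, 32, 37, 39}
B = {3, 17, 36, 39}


Set A = {13, 15, 16, 22, 24, 26, 27, 32, 37, 39}
Set B = {3, 17, 36, 39}
A \ B = {13, 15, 16, 22, 24, 26, 27, 32, 37}
|A \ B| = 9

9


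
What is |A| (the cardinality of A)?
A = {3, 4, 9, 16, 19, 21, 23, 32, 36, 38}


Set A = {3, 4, 9, 16, 19, 21, 23, 32, 36, 38}
Listing elements: 3, 4, 9, 16, 19, 21, 23, 32, 36, 38
Counting: 10 elements
|A| = 10

10


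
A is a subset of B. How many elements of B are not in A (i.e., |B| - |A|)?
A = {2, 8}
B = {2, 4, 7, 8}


Set A = {2, 8}, |A| = 2
Set B = {2, 4, 7, 8}, |B| = 4
Since A ⊆ B: B \ A = {4, 7}
|B| - |A| = 4 - 2 = 2

2


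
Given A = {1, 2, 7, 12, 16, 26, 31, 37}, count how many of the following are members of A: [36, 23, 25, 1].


Set A = {1, 2, 7, 12, 16, 26, 31, 37}
Candidates: [36, 23, 25, 1]
Check each candidate:
36 ∉ A, 23 ∉ A, 25 ∉ A, 1 ∈ A
Count of candidates in A: 1

1


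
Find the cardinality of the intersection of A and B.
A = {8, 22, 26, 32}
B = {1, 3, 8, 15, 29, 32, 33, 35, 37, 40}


Set A = {8, 22, 26, 32}
Set B = {1, 3, 8, 15, 29, 32, 33, 35, 37, 40}
A ∩ B = {8, 32}
|A ∩ B| = 2

2


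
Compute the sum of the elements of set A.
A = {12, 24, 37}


Set A = {12, 24, 37}
Sum = 12 + 24 + 37 = 73

73


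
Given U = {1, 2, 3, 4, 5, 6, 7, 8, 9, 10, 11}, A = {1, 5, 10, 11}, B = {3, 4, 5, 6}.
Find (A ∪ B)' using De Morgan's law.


U = {1, 2, 3, 4, 5, 6, 7, 8, 9, 10, 11}
A = {1, 5, 10, 11}, B = {3, 4, 5, 6}
A ∪ B = {1, 3, 4, 5, 6, 10, 11}
(A ∪ B)' = U \ (A ∪ B) = {2, 7, 8, 9}
Verification via A' ∩ B': A' = {2, 3, 4, 6, 7, 8, 9}, B' = {1, 2, 7, 8, 9, 10, 11}
A' ∩ B' = {2, 7, 8, 9} ✓

{2, 7, 8, 9}


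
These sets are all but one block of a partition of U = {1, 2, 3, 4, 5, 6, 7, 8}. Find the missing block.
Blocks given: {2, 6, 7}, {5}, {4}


U = {1, 2, 3, 4, 5, 6, 7, 8}
Shown blocks: {2, 6, 7}, {5}, {4}
A partition's blocks are pairwise disjoint and cover U, so the missing block = U \ (union of shown blocks).
Union of shown blocks: {2, 4, 5, 6, 7}
Missing block = U \ (union) = {1, 3, 8}

{1, 3, 8}


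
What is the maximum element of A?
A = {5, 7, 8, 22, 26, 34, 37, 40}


Set A = {5, 7, 8, 22, 26, 34, 37, 40}
Elements in ascending order: 5, 7, 8, 22, 26, 34, 37, 40
The largest element is 40.

40


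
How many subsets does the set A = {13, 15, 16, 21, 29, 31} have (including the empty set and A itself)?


Set A = {13, 15, 16, 21, 29, 31}
|A| = 6
The power set P(A) contains all subsets of A.
|P(A)| = 2^|A| = 2^6 = 64

64


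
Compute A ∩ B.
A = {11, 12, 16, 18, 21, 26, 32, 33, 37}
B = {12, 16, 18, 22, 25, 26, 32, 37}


Set A = {11, 12, 16, 18, 21, 26, 32, 33, 37}
Set B = {12, 16, 18, 22, 25, 26, 32, 37}
A ∩ B includes only elements in both sets.
Check each element of A against B:
11 ✗, 12 ✓, 16 ✓, 18 ✓, 21 ✗, 26 ✓, 32 ✓, 33 ✗, 37 ✓
A ∩ B = {12, 16, 18, 26, 32, 37}

{12, 16, 18, 26, 32, 37}


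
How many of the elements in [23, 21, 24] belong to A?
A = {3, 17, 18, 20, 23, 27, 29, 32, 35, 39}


Set A = {3, 17, 18, 20, 23, 27, 29, 32, 35, 39}
Candidates: [23, 21, 24]
Check each candidate:
23 ∈ A, 21 ∉ A, 24 ∉ A
Count of candidates in A: 1

1


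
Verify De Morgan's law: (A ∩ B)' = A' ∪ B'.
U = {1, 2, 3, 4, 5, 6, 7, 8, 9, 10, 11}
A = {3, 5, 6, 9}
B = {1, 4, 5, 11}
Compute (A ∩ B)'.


U = {1, 2, 3, 4, 5, 6, 7, 8, 9, 10, 11}
A = {3, 5, 6, 9}, B = {1, 4, 5, 11}
A ∩ B = {5}
(A ∩ B)' = U \ (A ∩ B) = {1, 2, 3, 4, 6, 7, 8, 9, 10, 11}
Verification via A' ∪ B': A' = {1, 2, 4, 7, 8, 10, 11}, B' = {2, 3, 6, 7, 8, 9, 10}
A' ∪ B' = {1, 2, 3, 4, 6, 7, 8, 9, 10, 11} ✓

{1, 2, 3, 4, 6, 7, 8, 9, 10, 11}


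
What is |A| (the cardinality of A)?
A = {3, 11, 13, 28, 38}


Set A = {3, 11, 13, 28, 38}
Listing elements: 3, 11, 13, 28, 38
Counting: 5 elements
|A| = 5

5


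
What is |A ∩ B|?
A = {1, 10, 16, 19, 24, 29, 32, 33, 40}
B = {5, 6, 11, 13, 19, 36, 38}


Set A = {1, 10, 16, 19, 24, 29, 32, 33, 40}
Set B = {5, 6, 11, 13, 19, 36, 38}
A ∩ B = {19}
|A ∩ B| = 1

1


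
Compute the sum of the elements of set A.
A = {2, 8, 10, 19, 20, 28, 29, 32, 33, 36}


Set A = {2, 8, 10, 19, 20, 28, 29, 32, 33, 36}
Sum = 2 + 8 + 10 + 19 + 20 + 28 + 29 + 32 + 33 + 36 = 217

217


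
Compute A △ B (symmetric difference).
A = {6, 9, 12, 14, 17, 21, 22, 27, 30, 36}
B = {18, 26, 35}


Set A = {6, 9, 12, 14, 17, 21, 22, 27, 30, 36}
Set B = {18, 26, 35}
A △ B = (A \ B) ∪ (B \ A)
Elements in A but not B: {6, 9, 12, 14, 17, 21, 22, 27, 30, 36}
Elements in B but not A: {18, 26, 35}
A △ B = {6, 9, 12, 14, 17, 18, 21, 22, 26, 27, 30, 35, 36}

{6, 9, 12, 14, 17, 18, 21, 22, 26, 27, 30, 35, 36}


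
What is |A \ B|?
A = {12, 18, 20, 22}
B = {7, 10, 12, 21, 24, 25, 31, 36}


Set A = {12, 18, 20, 22}
Set B = {7, 10, 12, 21, 24, 25, 31, 36}
A \ B = {18, 20, 22}
|A \ B| = 3

3


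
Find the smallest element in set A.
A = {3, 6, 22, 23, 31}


Set A = {3, 6, 22, 23, 31}
Elements in ascending order: 3, 6, 22, 23, 31
The smallest element is 3.

3


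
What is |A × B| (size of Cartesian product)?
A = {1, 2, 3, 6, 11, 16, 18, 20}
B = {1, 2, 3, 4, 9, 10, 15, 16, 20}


Set A = {1, 2, 3, 6, 11, 16, 18, 20} has 8 elements.
Set B = {1, 2, 3, 4, 9, 10, 15, 16, 20} has 9 elements.
|A × B| = |A| × |B| = 8 × 9 = 72

72


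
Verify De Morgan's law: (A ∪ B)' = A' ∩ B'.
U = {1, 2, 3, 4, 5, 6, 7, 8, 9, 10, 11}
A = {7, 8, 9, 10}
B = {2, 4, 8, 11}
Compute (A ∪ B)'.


U = {1, 2, 3, 4, 5, 6, 7, 8, 9, 10, 11}
A = {7, 8, 9, 10}, B = {2, 4, 8, 11}
A ∪ B = {2, 4, 7, 8, 9, 10, 11}
(A ∪ B)' = U \ (A ∪ B) = {1, 3, 5, 6}
Verification via A' ∩ B': A' = {1, 2, 3, 4, 5, 6, 11}, B' = {1, 3, 5, 6, 7, 9, 10}
A' ∩ B' = {1, 3, 5, 6} ✓

{1, 3, 5, 6}


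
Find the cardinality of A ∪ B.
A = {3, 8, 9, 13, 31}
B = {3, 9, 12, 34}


Set A = {3, 8, 9, 13, 31}, |A| = 5
Set B = {3, 9, 12, 34}, |B| = 4
A ∩ B = {3, 9}, |A ∩ B| = 2
|A ∪ B| = |A| + |B| - |A ∩ B| = 5 + 4 - 2 = 7

7


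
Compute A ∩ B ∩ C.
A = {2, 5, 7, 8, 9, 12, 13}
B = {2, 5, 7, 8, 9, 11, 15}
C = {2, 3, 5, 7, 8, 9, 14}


Set A = {2, 5, 7, 8, 9, 12, 13}
Set B = {2, 5, 7, 8, 9, 11, 15}
Set C = {2, 3, 5, 7, 8, 9, 14}
First, A ∩ B = {2, 5, 7, 8, 9}
Then, (A ∩ B) ∩ C = {2, 5, 7, 8, 9}

{2, 5, 7, 8, 9}


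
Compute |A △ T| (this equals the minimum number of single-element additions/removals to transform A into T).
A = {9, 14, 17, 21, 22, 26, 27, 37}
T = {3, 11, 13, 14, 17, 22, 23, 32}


Set A = {9, 14, 17, 21, 22, 26, 27, 37}
Set T = {3, 11, 13, 14, 17, 22, 23, 32}
Elements to remove from A (in A, not in T): {9, 21, 26, 27, 37} → 5 removals
Elements to add to A (in T, not in A): {3, 11, 13, 23, 32} → 5 additions
Total edits = 5 + 5 = 10

10


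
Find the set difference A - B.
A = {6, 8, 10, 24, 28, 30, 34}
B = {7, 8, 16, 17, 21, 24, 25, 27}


Set A = {6, 8, 10, 24, 28, 30, 34}
Set B = {7, 8, 16, 17, 21, 24, 25, 27}
A \ B includes elements in A that are not in B.
Check each element of A:
6 (not in B, keep), 8 (in B, remove), 10 (not in B, keep), 24 (in B, remove), 28 (not in B, keep), 30 (not in B, keep), 34 (not in B, keep)
A \ B = {6, 10, 28, 30, 34}

{6, 10, 28, 30, 34}


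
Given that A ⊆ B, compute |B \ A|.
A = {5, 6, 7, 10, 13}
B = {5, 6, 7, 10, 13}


Set A = {5, 6, 7, 10, 13}, |A| = 5
Set B = {5, 6, 7, 10, 13}, |B| = 5
Since A ⊆ B: B \ A = {}
|B| - |A| = 5 - 5 = 0

0


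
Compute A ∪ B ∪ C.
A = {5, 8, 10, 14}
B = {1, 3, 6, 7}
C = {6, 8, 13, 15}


Set A = {5, 8, 10, 14}
Set B = {1, 3, 6, 7}
Set C = {6, 8, 13, 15}
First, A ∪ B = {1, 3, 5, 6, 7, 8, 10, 14}
Then, (A ∪ B) ∪ C = {1, 3, 5, 6, 7, 8, 10, 13, 14, 15}

{1, 3, 5, 6, 7, 8, 10, 13, 14, 15}


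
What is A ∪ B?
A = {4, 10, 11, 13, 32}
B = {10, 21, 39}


Set A = {4, 10, 11, 13, 32}
Set B = {10, 21, 39}
A ∪ B includes all elements in either set.
Elements from A: {4, 10, 11, 13, 32}
Elements from B not already included: {21, 39}
A ∪ B = {4, 10, 11, 13, 21, 32, 39}

{4, 10, 11, 13, 21, 32, 39}


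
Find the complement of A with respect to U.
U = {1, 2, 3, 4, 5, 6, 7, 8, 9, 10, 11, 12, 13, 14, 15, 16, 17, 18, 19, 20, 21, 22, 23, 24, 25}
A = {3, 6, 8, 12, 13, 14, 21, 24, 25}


Universal set U = {1, 2, 3, 4, 5, 6, 7, 8, 9, 10, 11, 12, 13, 14, 15, 16, 17, 18, 19, 20, 21, 22, 23, 24, 25}
Set A = {3, 6, 8, 12, 13, 14, 21, 24, 25}
A' = U \ A = elements in U but not in A
Checking each element of U:
1 (not in A, include), 2 (not in A, include), 3 (in A, exclude), 4 (not in A, include), 5 (not in A, include), 6 (in A, exclude), 7 (not in A, include), 8 (in A, exclude), 9 (not in A, include), 10 (not in A, include), 11 (not in A, include), 12 (in A, exclude), 13 (in A, exclude), 14 (in A, exclude), 15 (not in A, include), 16 (not in A, include), 17 (not in A, include), 18 (not in A, include), 19 (not in A, include), 20 (not in A, include), 21 (in A, exclude), 22 (not in A, include), 23 (not in A, include), 24 (in A, exclude), 25 (in A, exclude)
A' = {1, 2, 4, 5, 7, 9, 10, 11, 15, 16, 17, 18, 19, 20, 22, 23}

{1, 2, 4, 5, 7, 9, 10, 11, 15, 16, 17, 18, 19, 20, 22, 23}


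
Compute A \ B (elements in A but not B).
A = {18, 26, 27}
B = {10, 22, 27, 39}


Set A = {18, 26, 27}
Set B = {10, 22, 27, 39}
A \ B includes elements in A that are not in B.
Check each element of A:
18 (not in B, keep), 26 (not in B, keep), 27 (in B, remove)
A \ B = {18, 26}

{18, 26}


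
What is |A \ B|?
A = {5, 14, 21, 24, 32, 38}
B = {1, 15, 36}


Set A = {5, 14, 21, 24, 32, 38}
Set B = {1, 15, 36}
A \ B = {5, 14, 21, 24, 32, 38}
|A \ B| = 6

6


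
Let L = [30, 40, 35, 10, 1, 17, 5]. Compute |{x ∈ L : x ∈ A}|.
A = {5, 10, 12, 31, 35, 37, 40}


Set A = {5, 10, 12, 31, 35, 37, 40}
Candidates: [30, 40, 35, 10, 1, 17, 5]
Check each candidate:
30 ∉ A, 40 ∈ A, 35 ∈ A, 10 ∈ A, 1 ∉ A, 17 ∉ A, 5 ∈ A
Count of candidates in A: 4

4


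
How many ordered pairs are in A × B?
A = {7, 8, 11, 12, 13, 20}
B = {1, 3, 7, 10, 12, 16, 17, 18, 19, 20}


Set A = {7, 8, 11, 12, 13, 20} has 6 elements.
Set B = {1, 3, 7, 10, 12, 16, 17, 18, 19, 20} has 10 elements.
|A × B| = |A| × |B| = 6 × 10 = 60

60


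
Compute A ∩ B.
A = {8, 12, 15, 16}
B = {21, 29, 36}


Set A = {8, 12, 15, 16}
Set B = {21, 29, 36}
A ∩ B includes only elements in both sets.
Check each element of A against B:
8 ✗, 12 ✗, 15 ✗, 16 ✗
A ∩ B = {}

{}


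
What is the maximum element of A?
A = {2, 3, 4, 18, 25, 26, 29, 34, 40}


Set A = {2, 3, 4, 18, 25, 26, 29, 34, 40}
Elements in ascending order: 2, 3, 4, 18, 25, 26, 29, 34, 40
The largest element is 40.

40


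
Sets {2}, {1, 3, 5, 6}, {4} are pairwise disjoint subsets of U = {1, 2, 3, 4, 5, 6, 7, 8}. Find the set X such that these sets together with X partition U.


U = {1, 2, 3, 4, 5, 6, 7, 8}
Shown blocks: {2}, {1, 3, 5, 6}, {4}
A partition's blocks are pairwise disjoint and cover U, so the missing block = U \ (union of shown blocks).
Union of shown blocks: {1, 2, 3, 4, 5, 6}
Missing block = U \ (union) = {7, 8}

{7, 8}


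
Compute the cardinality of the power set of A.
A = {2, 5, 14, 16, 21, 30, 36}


Set A = {2, 5, 14, 16, 21, 30, 36}
|A| = 7
The power set P(A) contains all subsets of A.
|P(A)| = 2^|A| = 2^7 = 128

128


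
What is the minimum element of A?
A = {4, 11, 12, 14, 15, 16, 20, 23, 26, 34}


Set A = {4, 11, 12, 14, 15, 16, 20, 23, 26, 34}
Elements in ascending order: 4, 11, 12, 14, 15, 16, 20, 23, 26, 34
The smallest element is 4.

4


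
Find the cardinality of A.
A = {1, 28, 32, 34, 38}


Set A = {1, 28, 32, 34, 38}
Listing elements: 1, 28, 32, 34, 38
Counting: 5 elements
|A| = 5

5


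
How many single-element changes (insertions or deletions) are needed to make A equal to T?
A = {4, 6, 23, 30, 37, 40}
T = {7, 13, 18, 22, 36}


Set A = {4, 6, 23, 30, 37, 40}
Set T = {7, 13, 18, 22, 36}
Elements to remove from A (in A, not in T): {4, 6, 23, 30, 37, 40} → 6 removals
Elements to add to A (in T, not in A): {7, 13, 18, 22, 36} → 5 additions
Total edits = 6 + 5 = 11

11


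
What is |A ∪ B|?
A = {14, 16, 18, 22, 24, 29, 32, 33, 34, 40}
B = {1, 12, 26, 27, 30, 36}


Set A = {14, 16, 18, 22, 24, 29, 32, 33, 34, 40}, |A| = 10
Set B = {1, 12, 26, 27, 30, 36}, |B| = 6
A ∩ B = {}, |A ∩ B| = 0
|A ∪ B| = |A| + |B| - |A ∩ B| = 10 + 6 - 0 = 16

16


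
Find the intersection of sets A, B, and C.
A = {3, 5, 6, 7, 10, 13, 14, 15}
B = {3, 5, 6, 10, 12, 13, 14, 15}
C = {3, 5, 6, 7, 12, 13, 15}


Set A = {3, 5, 6, 7, 10, 13, 14, 15}
Set B = {3, 5, 6, 10, 12, 13, 14, 15}
Set C = {3, 5, 6, 7, 12, 13, 15}
First, A ∩ B = {3, 5, 6, 10, 13, 14, 15}
Then, (A ∩ B) ∩ C = {3, 5, 6, 13, 15}

{3, 5, 6, 13, 15}


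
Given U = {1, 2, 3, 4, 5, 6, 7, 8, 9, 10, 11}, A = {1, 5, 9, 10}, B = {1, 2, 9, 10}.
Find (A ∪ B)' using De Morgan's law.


U = {1, 2, 3, 4, 5, 6, 7, 8, 9, 10, 11}
A = {1, 5, 9, 10}, B = {1, 2, 9, 10}
A ∪ B = {1, 2, 5, 9, 10}
(A ∪ B)' = U \ (A ∪ B) = {3, 4, 6, 7, 8, 11}
Verification via A' ∩ B': A' = {2, 3, 4, 6, 7, 8, 11}, B' = {3, 4, 5, 6, 7, 8, 11}
A' ∩ B' = {3, 4, 6, 7, 8, 11} ✓

{3, 4, 6, 7, 8, 11}


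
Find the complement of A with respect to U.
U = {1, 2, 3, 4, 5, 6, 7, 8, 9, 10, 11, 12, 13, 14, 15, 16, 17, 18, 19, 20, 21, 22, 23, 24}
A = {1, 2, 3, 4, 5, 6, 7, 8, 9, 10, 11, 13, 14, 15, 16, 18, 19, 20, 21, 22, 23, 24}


Universal set U = {1, 2, 3, 4, 5, 6, 7, 8, 9, 10, 11, 12, 13, 14, 15, 16, 17, 18, 19, 20, 21, 22, 23, 24}
Set A = {1, 2, 3, 4, 5, 6, 7, 8, 9, 10, 11, 13, 14, 15, 16, 18, 19, 20, 21, 22, 23, 24}
A' = U \ A = elements in U but not in A
Checking each element of U:
1 (in A, exclude), 2 (in A, exclude), 3 (in A, exclude), 4 (in A, exclude), 5 (in A, exclude), 6 (in A, exclude), 7 (in A, exclude), 8 (in A, exclude), 9 (in A, exclude), 10 (in A, exclude), 11 (in A, exclude), 12 (not in A, include), 13 (in A, exclude), 14 (in A, exclude), 15 (in A, exclude), 16 (in A, exclude), 17 (not in A, include), 18 (in A, exclude), 19 (in A, exclude), 20 (in A, exclude), 21 (in A, exclude), 22 (in A, exclude), 23 (in A, exclude), 24 (in A, exclude)
A' = {12, 17}

{12, 17}


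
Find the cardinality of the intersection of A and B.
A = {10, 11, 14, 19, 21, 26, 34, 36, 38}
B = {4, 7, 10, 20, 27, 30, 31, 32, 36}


Set A = {10, 11, 14, 19, 21, 26, 34, 36, 38}
Set B = {4, 7, 10, 20, 27, 30, 31, 32, 36}
A ∩ B = {10, 36}
|A ∩ B| = 2

2


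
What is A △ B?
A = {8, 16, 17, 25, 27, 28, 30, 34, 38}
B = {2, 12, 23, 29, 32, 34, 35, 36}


Set A = {8, 16, 17, 25, 27, 28, 30, 34, 38}
Set B = {2, 12, 23, 29, 32, 34, 35, 36}
A △ B = (A \ B) ∪ (B \ A)
Elements in A but not B: {8, 16, 17, 25, 27, 28, 30, 38}
Elements in B but not A: {2, 12, 23, 29, 32, 35, 36}
A △ B = {2, 8, 12, 16, 17, 23, 25, 27, 28, 29, 30, 32, 35, 36, 38}

{2, 8, 12, 16, 17, 23, 25, 27, 28, 29, 30, 32, 35, 36, 38}


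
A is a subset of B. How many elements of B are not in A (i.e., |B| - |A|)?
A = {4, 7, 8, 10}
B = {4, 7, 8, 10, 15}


Set A = {4, 7, 8, 10}, |A| = 4
Set B = {4, 7, 8, 10, 15}, |B| = 5
Since A ⊆ B: B \ A = {15}
|B| - |A| = 5 - 4 = 1

1


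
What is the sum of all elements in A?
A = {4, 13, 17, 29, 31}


Set A = {4, 13, 17, 29, 31}
Sum = 4 + 13 + 17 + 29 + 31 = 94

94


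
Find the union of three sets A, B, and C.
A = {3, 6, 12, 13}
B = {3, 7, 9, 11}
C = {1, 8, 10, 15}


Set A = {3, 6, 12, 13}
Set B = {3, 7, 9, 11}
Set C = {1, 8, 10, 15}
First, A ∪ B = {3, 6, 7, 9, 11, 12, 13}
Then, (A ∪ B) ∪ C = {1, 3, 6, 7, 8, 9, 10, 11, 12, 13, 15}

{1, 3, 6, 7, 8, 9, 10, 11, 12, 13, 15}


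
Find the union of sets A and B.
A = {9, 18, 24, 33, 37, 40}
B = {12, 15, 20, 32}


Set A = {9, 18, 24, 33, 37, 40}
Set B = {12, 15, 20, 32}
A ∪ B includes all elements in either set.
Elements from A: {9, 18, 24, 33, 37, 40}
Elements from B not already included: {12, 15, 20, 32}
A ∪ B = {9, 12, 15, 18, 20, 24, 32, 33, 37, 40}

{9, 12, 15, 18, 20, 24, 32, 33, 37, 40}


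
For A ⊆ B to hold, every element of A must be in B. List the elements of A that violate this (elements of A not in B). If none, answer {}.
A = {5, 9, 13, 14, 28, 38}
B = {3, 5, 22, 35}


Set A = {5, 9, 13, 14, 28, 38}
Set B = {3, 5, 22, 35}
Check each element of A against B:
5 ∈ B, 9 ∉ B (include), 13 ∉ B (include), 14 ∉ B (include), 28 ∉ B (include), 38 ∉ B (include)
Elements of A not in B: {9, 13, 14, 28, 38}

{9, 13, 14, 28, 38}


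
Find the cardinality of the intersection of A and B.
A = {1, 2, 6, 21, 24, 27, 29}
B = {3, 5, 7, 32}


Set A = {1, 2, 6, 21, 24, 27, 29}
Set B = {3, 5, 7, 32}
A ∩ B = {}
|A ∩ B| = 0

0


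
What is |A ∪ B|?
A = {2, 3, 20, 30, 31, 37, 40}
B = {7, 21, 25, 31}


Set A = {2, 3, 20, 30, 31, 37, 40}, |A| = 7
Set B = {7, 21, 25, 31}, |B| = 4
A ∩ B = {31}, |A ∩ B| = 1
|A ∪ B| = |A| + |B| - |A ∩ B| = 7 + 4 - 1 = 10

10


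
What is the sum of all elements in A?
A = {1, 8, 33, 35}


Set A = {1, 8, 33, 35}
Sum = 1 + 8 + 33 + 35 = 77

77


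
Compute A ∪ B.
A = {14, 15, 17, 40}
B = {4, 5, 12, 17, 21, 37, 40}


Set A = {14, 15, 17, 40}
Set B = {4, 5, 12, 17, 21, 37, 40}
A ∪ B includes all elements in either set.
Elements from A: {14, 15, 17, 40}
Elements from B not already included: {4, 5, 12, 21, 37}
A ∪ B = {4, 5, 12, 14, 15, 17, 21, 37, 40}

{4, 5, 12, 14, 15, 17, 21, 37, 40}


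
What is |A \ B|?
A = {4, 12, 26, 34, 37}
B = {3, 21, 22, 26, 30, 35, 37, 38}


Set A = {4, 12, 26, 34, 37}
Set B = {3, 21, 22, 26, 30, 35, 37, 38}
A \ B = {4, 12, 34}
|A \ B| = 3

3


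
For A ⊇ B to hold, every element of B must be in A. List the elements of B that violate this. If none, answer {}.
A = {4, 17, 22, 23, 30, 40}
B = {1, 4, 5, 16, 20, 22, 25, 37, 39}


Set A = {4, 17, 22, 23, 30, 40}
Set B = {1, 4, 5, 16, 20, 22, 25, 37, 39}
Check each element of B against A:
1 ∉ A (include), 4 ∈ A, 5 ∉ A (include), 16 ∉ A (include), 20 ∉ A (include), 22 ∈ A, 25 ∉ A (include), 37 ∉ A (include), 39 ∉ A (include)
Elements of B not in A: {1, 5, 16, 20, 25, 37, 39}

{1, 5, 16, 20, 25, 37, 39}


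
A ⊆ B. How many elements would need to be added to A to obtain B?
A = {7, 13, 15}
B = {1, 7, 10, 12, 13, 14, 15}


Set A = {7, 13, 15}, |A| = 3
Set B = {1, 7, 10, 12, 13, 14, 15}, |B| = 7
Since A ⊆ B: B \ A = {1, 10, 12, 14}
|B| - |A| = 7 - 3 = 4

4


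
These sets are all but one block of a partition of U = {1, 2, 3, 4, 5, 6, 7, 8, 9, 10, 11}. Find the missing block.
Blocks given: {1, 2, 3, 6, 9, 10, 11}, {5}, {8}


U = {1, 2, 3, 4, 5, 6, 7, 8, 9, 10, 11}
Shown blocks: {1, 2, 3, 6, 9, 10, 11}, {5}, {8}
A partition's blocks are pairwise disjoint and cover U, so the missing block = U \ (union of shown blocks).
Union of shown blocks: {1, 2, 3, 5, 6, 8, 9, 10, 11}
Missing block = U \ (union) = {4, 7}

{4, 7}


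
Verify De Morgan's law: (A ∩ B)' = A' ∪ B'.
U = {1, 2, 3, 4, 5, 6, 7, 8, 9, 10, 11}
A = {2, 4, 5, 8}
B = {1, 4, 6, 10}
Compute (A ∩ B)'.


U = {1, 2, 3, 4, 5, 6, 7, 8, 9, 10, 11}
A = {2, 4, 5, 8}, B = {1, 4, 6, 10}
A ∩ B = {4}
(A ∩ B)' = U \ (A ∩ B) = {1, 2, 3, 5, 6, 7, 8, 9, 10, 11}
Verification via A' ∪ B': A' = {1, 3, 6, 7, 9, 10, 11}, B' = {2, 3, 5, 7, 8, 9, 11}
A' ∪ B' = {1, 2, 3, 5, 6, 7, 8, 9, 10, 11} ✓

{1, 2, 3, 5, 6, 7, 8, 9, 10, 11}


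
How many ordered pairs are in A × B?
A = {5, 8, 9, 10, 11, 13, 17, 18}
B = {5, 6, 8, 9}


Set A = {5, 8, 9, 10, 11, 13, 17, 18} has 8 elements.
Set B = {5, 6, 8, 9} has 4 elements.
|A × B| = |A| × |B| = 8 × 4 = 32

32


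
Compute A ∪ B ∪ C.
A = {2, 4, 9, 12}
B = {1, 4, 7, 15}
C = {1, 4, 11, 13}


Set A = {2, 4, 9, 12}
Set B = {1, 4, 7, 15}
Set C = {1, 4, 11, 13}
First, A ∪ B = {1, 2, 4, 7, 9, 12, 15}
Then, (A ∪ B) ∪ C = {1, 2, 4, 7, 9, 11, 12, 13, 15}

{1, 2, 4, 7, 9, 11, 12, 13, 15}


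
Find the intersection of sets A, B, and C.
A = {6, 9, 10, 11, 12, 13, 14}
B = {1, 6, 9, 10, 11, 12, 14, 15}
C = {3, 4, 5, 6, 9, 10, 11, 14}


Set A = {6, 9, 10, 11, 12, 13, 14}
Set B = {1, 6, 9, 10, 11, 12, 14, 15}
Set C = {3, 4, 5, 6, 9, 10, 11, 14}
First, A ∩ B = {6, 9, 10, 11, 12, 14}
Then, (A ∩ B) ∩ C = {6, 9, 10, 11, 14}

{6, 9, 10, 11, 14}


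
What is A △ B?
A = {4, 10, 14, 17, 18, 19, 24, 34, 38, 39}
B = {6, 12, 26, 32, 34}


Set A = {4, 10, 14, 17, 18, 19, 24, 34, 38, 39}
Set B = {6, 12, 26, 32, 34}
A △ B = (A \ B) ∪ (B \ A)
Elements in A but not B: {4, 10, 14, 17, 18, 19, 24, 38, 39}
Elements in B but not A: {6, 12, 26, 32}
A △ B = {4, 6, 10, 12, 14, 17, 18, 19, 24, 26, 32, 38, 39}

{4, 6, 10, 12, 14, 17, 18, 19, 24, 26, 32, 38, 39}


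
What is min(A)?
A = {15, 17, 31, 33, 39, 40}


Set A = {15, 17, 31, 33, 39, 40}
Elements in ascending order: 15, 17, 31, 33, 39, 40
The smallest element is 15.

15


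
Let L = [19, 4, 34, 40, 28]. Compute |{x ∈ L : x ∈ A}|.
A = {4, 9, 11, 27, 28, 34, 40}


Set A = {4, 9, 11, 27, 28, 34, 40}
Candidates: [19, 4, 34, 40, 28]
Check each candidate:
19 ∉ A, 4 ∈ A, 34 ∈ A, 40 ∈ A, 28 ∈ A
Count of candidates in A: 4

4


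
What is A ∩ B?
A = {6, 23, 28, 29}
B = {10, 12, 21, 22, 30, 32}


Set A = {6, 23, 28, 29}
Set B = {10, 12, 21, 22, 30, 32}
A ∩ B includes only elements in both sets.
Check each element of A against B:
6 ✗, 23 ✗, 28 ✗, 29 ✗
A ∩ B = {}

{}


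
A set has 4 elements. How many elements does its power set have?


The set has 4 elements.
The power set contains all possible subsets.
|P(A)| = 2^|A| = 2^4 = 16

16


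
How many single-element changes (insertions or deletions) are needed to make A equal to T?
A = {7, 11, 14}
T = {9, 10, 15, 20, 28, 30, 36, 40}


Set A = {7, 11, 14}
Set T = {9, 10, 15, 20, 28, 30, 36, 40}
Elements to remove from A (in A, not in T): {7, 11, 14} → 3 removals
Elements to add to A (in T, not in A): {9, 10, 15, 20, 28, 30, 36, 40} → 8 additions
Total edits = 3 + 8 = 11

11


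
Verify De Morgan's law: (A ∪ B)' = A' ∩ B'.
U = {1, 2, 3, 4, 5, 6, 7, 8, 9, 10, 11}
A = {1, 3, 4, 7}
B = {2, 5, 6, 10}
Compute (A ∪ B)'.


U = {1, 2, 3, 4, 5, 6, 7, 8, 9, 10, 11}
A = {1, 3, 4, 7}, B = {2, 5, 6, 10}
A ∪ B = {1, 2, 3, 4, 5, 6, 7, 10}
(A ∪ B)' = U \ (A ∪ B) = {8, 9, 11}
Verification via A' ∩ B': A' = {2, 5, 6, 8, 9, 10, 11}, B' = {1, 3, 4, 7, 8, 9, 11}
A' ∩ B' = {8, 9, 11} ✓

{8, 9, 11}


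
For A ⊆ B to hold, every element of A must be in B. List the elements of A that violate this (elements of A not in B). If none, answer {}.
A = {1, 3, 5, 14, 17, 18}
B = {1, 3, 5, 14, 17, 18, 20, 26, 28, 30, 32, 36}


Set A = {1, 3, 5, 14, 17, 18}
Set B = {1, 3, 5, 14, 17, 18, 20, 26, 28, 30, 32, 36}
Check each element of A against B:
1 ∈ B, 3 ∈ B, 5 ∈ B, 14 ∈ B, 17 ∈ B, 18 ∈ B
Elements of A not in B: {}

{}


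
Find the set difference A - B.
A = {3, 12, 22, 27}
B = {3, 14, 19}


Set A = {3, 12, 22, 27}
Set B = {3, 14, 19}
A \ B includes elements in A that are not in B.
Check each element of A:
3 (in B, remove), 12 (not in B, keep), 22 (not in B, keep), 27 (not in B, keep)
A \ B = {12, 22, 27}

{12, 22, 27}


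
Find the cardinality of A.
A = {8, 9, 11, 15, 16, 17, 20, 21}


Set A = {8, 9, 11, 15, 16, 17, 20, 21}
Listing elements: 8, 9, 11, 15, 16, 17, 20, 21
Counting: 8 elements
|A| = 8

8


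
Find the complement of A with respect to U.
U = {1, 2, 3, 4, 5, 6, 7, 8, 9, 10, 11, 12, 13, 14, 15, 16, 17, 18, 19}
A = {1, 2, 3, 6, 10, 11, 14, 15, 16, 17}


Universal set U = {1, 2, 3, 4, 5, 6, 7, 8, 9, 10, 11, 12, 13, 14, 15, 16, 17, 18, 19}
Set A = {1, 2, 3, 6, 10, 11, 14, 15, 16, 17}
A' = U \ A = elements in U but not in A
Checking each element of U:
1 (in A, exclude), 2 (in A, exclude), 3 (in A, exclude), 4 (not in A, include), 5 (not in A, include), 6 (in A, exclude), 7 (not in A, include), 8 (not in A, include), 9 (not in A, include), 10 (in A, exclude), 11 (in A, exclude), 12 (not in A, include), 13 (not in A, include), 14 (in A, exclude), 15 (in A, exclude), 16 (in A, exclude), 17 (in A, exclude), 18 (not in A, include), 19 (not in A, include)
A' = {4, 5, 7, 8, 9, 12, 13, 18, 19}

{4, 5, 7, 8, 9, 12, 13, 18, 19}


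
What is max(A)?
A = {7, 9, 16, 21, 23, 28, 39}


Set A = {7, 9, 16, 21, 23, 28, 39}
Elements in ascending order: 7, 9, 16, 21, 23, 28, 39
The largest element is 39.

39


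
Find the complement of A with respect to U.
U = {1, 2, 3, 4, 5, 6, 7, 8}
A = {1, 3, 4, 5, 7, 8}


Universal set U = {1, 2, 3, 4, 5, 6, 7, 8}
Set A = {1, 3, 4, 5, 7, 8}
A' = U \ A = elements in U but not in A
Checking each element of U:
1 (in A, exclude), 2 (not in A, include), 3 (in A, exclude), 4 (in A, exclude), 5 (in A, exclude), 6 (not in A, include), 7 (in A, exclude), 8 (in A, exclude)
A' = {2, 6}

{2, 6}


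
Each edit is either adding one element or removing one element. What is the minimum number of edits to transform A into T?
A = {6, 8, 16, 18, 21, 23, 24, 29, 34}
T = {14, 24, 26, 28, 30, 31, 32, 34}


Set A = {6, 8, 16, 18, 21, 23, 24, 29, 34}
Set T = {14, 24, 26, 28, 30, 31, 32, 34}
Elements to remove from A (in A, not in T): {6, 8, 16, 18, 21, 23, 29} → 7 removals
Elements to add to A (in T, not in A): {14, 26, 28, 30, 31, 32} → 6 additions
Total edits = 7 + 6 = 13

13


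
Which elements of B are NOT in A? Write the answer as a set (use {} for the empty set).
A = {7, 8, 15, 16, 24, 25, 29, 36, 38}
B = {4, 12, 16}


Set A = {7, 8, 15, 16, 24, 25, 29, 36, 38}
Set B = {4, 12, 16}
Check each element of B against A:
4 ∉ A (include), 12 ∉ A (include), 16 ∈ A
Elements of B not in A: {4, 12}

{4, 12}


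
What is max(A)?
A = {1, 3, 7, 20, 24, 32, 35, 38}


Set A = {1, 3, 7, 20, 24, 32, 35, 38}
Elements in ascending order: 1, 3, 7, 20, 24, 32, 35, 38
The largest element is 38.

38


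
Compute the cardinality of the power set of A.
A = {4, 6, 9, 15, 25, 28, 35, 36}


Set A = {4, 6, 9, 15, 25, 28, 35, 36}
|A| = 8
The power set P(A) contains all subsets of A.
|P(A)| = 2^|A| = 2^8 = 256

256


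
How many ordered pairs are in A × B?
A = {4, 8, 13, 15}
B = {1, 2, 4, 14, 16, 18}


Set A = {4, 8, 13, 15} has 4 elements.
Set B = {1, 2, 4, 14, 16, 18} has 6 elements.
|A × B| = |A| × |B| = 4 × 6 = 24

24


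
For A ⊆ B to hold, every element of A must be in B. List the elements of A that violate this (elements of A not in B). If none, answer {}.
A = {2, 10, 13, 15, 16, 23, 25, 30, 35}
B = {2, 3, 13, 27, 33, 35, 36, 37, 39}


Set A = {2, 10, 13, 15, 16, 23, 25, 30, 35}
Set B = {2, 3, 13, 27, 33, 35, 36, 37, 39}
Check each element of A against B:
2 ∈ B, 10 ∉ B (include), 13 ∈ B, 15 ∉ B (include), 16 ∉ B (include), 23 ∉ B (include), 25 ∉ B (include), 30 ∉ B (include), 35 ∈ B
Elements of A not in B: {10, 15, 16, 23, 25, 30}

{10, 15, 16, 23, 25, 30}


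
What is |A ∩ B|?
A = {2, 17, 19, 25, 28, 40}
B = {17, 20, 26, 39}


Set A = {2, 17, 19, 25, 28, 40}
Set B = {17, 20, 26, 39}
A ∩ B = {17}
|A ∩ B| = 1

1


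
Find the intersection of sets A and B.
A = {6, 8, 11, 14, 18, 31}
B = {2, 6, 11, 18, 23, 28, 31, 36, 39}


Set A = {6, 8, 11, 14, 18, 31}
Set B = {2, 6, 11, 18, 23, 28, 31, 36, 39}
A ∩ B includes only elements in both sets.
Check each element of A against B:
6 ✓, 8 ✗, 11 ✓, 14 ✗, 18 ✓, 31 ✓
A ∩ B = {6, 11, 18, 31}

{6, 11, 18, 31}


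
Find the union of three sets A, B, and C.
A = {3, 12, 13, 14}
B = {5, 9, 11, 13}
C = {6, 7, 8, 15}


Set A = {3, 12, 13, 14}
Set B = {5, 9, 11, 13}
Set C = {6, 7, 8, 15}
First, A ∪ B = {3, 5, 9, 11, 12, 13, 14}
Then, (A ∪ B) ∪ C = {3, 5, 6, 7, 8, 9, 11, 12, 13, 14, 15}

{3, 5, 6, 7, 8, 9, 11, 12, 13, 14, 15}


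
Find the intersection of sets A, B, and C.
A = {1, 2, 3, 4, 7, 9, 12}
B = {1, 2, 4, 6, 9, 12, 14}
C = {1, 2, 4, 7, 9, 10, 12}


Set A = {1, 2, 3, 4, 7, 9, 12}
Set B = {1, 2, 4, 6, 9, 12, 14}
Set C = {1, 2, 4, 7, 9, 10, 12}
First, A ∩ B = {1, 2, 4, 9, 12}
Then, (A ∩ B) ∩ C = {1, 2, 4, 9, 12}

{1, 2, 4, 9, 12}


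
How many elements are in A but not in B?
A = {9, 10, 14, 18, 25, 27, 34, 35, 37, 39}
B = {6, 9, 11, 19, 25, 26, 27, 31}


Set A = {9, 10, 14, 18, 25, 27, 34, 35, 37, 39}
Set B = {6, 9, 11, 19, 25, 26, 27, 31}
A \ B = {10, 14, 18, 34, 35, 37, 39}
|A \ B| = 7

7


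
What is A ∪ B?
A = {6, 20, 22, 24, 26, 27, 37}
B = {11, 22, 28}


Set A = {6, 20, 22, 24, 26, 27, 37}
Set B = {11, 22, 28}
A ∪ B includes all elements in either set.
Elements from A: {6, 20, 22, 24, 26, 27, 37}
Elements from B not already included: {11, 28}
A ∪ B = {6, 11, 20, 22, 24, 26, 27, 28, 37}

{6, 11, 20, 22, 24, 26, 27, 28, 37}


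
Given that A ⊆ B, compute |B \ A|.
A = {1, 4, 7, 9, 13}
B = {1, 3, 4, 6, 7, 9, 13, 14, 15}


Set A = {1, 4, 7, 9, 13}, |A| = 5
Set B = {1, 3, 4, 6, 7, 9, 13, 14, 15}, |B| = 9
Since A ⊆ B: B \ A = {3, 6, 14, 15}
|B| - |A| = 9 - 5 = 4

4


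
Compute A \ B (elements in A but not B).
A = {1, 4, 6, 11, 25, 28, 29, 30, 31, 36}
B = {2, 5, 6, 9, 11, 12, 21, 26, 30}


Set A = {1, 4, 6, 11, 25, 28, 29, 30, 31, 36}
Set B = {2, 5, 6, 9, 11, 12, 21, 26, 30}
A \ B includes elements in A that are not in B.
Check each element of A:
1 (not in B, keep), 4 (not in B, keep), 6 (in B, remove), 11 (in B, remove), 25 (not in B, keep), 28 (not in B, keep), 29 (not in B, keep), 30 (in B, remove), 31 (not in B, keep), 36 (not in B, keep)
A \ B = {1, 4, 25, 28, 29, 31, 36}

{1, 4, 25, 28, 29, 31, 36}


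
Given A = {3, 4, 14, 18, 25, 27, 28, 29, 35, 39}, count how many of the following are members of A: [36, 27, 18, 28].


Set A = {3, 4, 14, 18, 25, 27, 28, 29, 35, 39}
Candidates: [36, 27, 18, 28]
Check each candidate:
36 ∉ A, 27 ∈ A, 18 ∈ A, 28 ∈ A
Count of candidates in A: 3

3


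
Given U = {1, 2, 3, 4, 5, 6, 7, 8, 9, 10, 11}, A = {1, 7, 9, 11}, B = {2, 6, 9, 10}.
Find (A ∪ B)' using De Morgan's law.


U = {1, 2, 3, 4, 5, 6, 7, 8, 9, 10, 11}
A = {1, 7, 9, 11}, B = {2, 6, 9, 10}
A ∪ B = {1, 2, 6, 7, 9, 10, 11}
(A ∪ B)' = U \ (A ∪ B) = {3, 4, 5, 8}
Verification via A' ∩ B': A' = {2, 3, 4, 5, 6, 8, 10}, B' = {1, 3, 4, 5, 7, 8, 11}
A' ∩ B' = {3, 4, 5, 8} ✓

{3, 4, 5, 8}


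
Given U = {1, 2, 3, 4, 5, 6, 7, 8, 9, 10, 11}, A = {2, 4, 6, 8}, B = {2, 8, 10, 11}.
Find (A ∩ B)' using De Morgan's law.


U = {1, 2, 3, 4, 5, 6, 7, 8, 9, 10, 11}
A = {2, 4, 6, 8}, B = {2, 8, 10, 11}
A ∩ B = {2, 8}
(A ∩ B)' = U \ (A ∩ B) = {1, 3, 4, 5, 6, 7, 9, 10, 11}
Verification via A' ∪ B': A' = {1, 3, 5, 7, 9, 10, 11}, B' = {1, 3, 4, 5, 6, 7, 9}
A' ∪ B' = {1, 3, 4, 5, 6, 7, 9, 10, 11} ✓

{1, 3, 4, 5, 6, 7, 9, 10, 11}


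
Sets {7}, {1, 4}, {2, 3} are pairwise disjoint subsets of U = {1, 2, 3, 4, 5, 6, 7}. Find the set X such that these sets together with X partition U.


U = {1, 2, 3, 4, 5, 6, 7}
Shown blocks: {7}, {1, 4}, {2, 3}
A partition's blocks are pairwise disjoint and cover U, so the missing block = U \ (union of shown blocks).
Union of shown blocks: {1, 2, 3, 4, 7}
Missing block = U \ (union) = {5, 6}

{5, 6}


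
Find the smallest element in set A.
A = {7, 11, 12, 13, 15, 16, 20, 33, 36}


Set A = {7, 11, 12, 13, 15, 16, 20, 33, 36}
Elements in ascending order: 7, 11, 12, 13, 15, 16, 20, 33, 36
The smallest element is 7.

7


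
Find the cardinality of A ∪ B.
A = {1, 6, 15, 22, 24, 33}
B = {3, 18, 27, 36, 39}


Set A = {1, 6, 15, 22, 24, 33}, |A| = 6
Set B = {3, 18, 27, 36, 39}, |B| = 5
A ∩ B = {}, |A ∩ B| = 0
|A ∪ B| = |A| + |B| - |A ∩ B| = 6 + 5 - 0 = 11

11


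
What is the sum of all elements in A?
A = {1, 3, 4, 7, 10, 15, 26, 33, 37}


Set A = {1, 3, 4, 7, 10, 15, 26, 33, 37}
Sum = 1 + 3 + 4 + 7 + 10 + 15 + 26 + 33 + 37 = 136

136


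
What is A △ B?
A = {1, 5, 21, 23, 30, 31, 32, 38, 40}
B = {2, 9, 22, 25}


Set A = {1, 5, 21, 23, 30, 31, 32, 38, 40}
Set B = {2, 9, 22, 25}
A △ B = (A \ B) ∪ (B \ A)
Elements in A but not B: {1, 5, 21, 23, 30, 31, 32, 38, 40}
Elements in B but not A: {2, 9, 22, 25}
A △ B = {1, 2, 5, 9, 21, 22, 23, 25, 30, 31, 32, 38, 40}

{1, 2, 5, 9, 21, 22, 23, 25, 30, 31, 32, 38, 40}


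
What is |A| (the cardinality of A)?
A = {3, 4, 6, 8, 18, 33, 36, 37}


Set A = {3, 4, 6, 8, 18, 33, 36, 37}
Listing elements: 3, 4, 6, 8, 18, 33, 36, 37
Counting: 8 elements
|A| = 8

8


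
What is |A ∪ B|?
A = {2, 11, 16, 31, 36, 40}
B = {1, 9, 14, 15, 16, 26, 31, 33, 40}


Set A = {2, 11, 16, 31, 36, 40}, |A| = 6
Set B = {1, 9, 14, 15, 16, 26, 31, 33, 40}, |B| = 9
A ∩ B = {16, 31, 40}, |A ∩ B| = 3
|A ∪ B| = |A| + |B| - |A ∩ B| = 6 + 9 - 3 = 12

12


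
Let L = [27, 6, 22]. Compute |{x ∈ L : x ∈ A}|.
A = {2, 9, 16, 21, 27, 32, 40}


Set A = {2, 9, 16, 21, 27, 32, 40}
Candidates: [27, 6, 22]
Check each candidate:
27 ∈ A, 6 ∉ A, 22 ∉ A
Count of candidates in A: 1

1


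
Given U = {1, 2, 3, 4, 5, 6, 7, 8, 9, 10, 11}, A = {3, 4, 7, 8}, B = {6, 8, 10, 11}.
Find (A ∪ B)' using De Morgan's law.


U = {1, 2, 3, 4, 5, 6, 7, 8, 9, 10, 11}
A = {3, 4, 7, 8}, B = {6, 8, 10, 11}
A ∪ B = {3, 4, 6, 7, 8, 10, 11}
(A ∪ B)' = U \ (A ∪ B) = {1, 2, 5, 9}
Verification via A' ∩ B': A' = {1, 2, 5, 6, 9, 10, 11}, B' = {1, 2, 3, 4, 5, 7, 9}
A' ∩ B' = {1, 2, 5, 9} ✓

{1, 2, 5, 9}


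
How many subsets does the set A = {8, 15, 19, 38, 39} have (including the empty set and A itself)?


Set A = {8, 15, 19, 38, 39}
|A| = 5
The power set P(A) contains all subsets of A.
|P(A)| = 2^|A| = 2^5 = 32

32


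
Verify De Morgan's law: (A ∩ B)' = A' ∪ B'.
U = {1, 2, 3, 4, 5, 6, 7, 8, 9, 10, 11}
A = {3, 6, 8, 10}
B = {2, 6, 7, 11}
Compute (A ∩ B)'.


U = {1, 2, 3, 4, 5, 6, 7, 8, 9, 10, 11}
A = {3, 6, 8, 10}, B = {2, 6, 7, 11}
A ∩ B = {6}
(A ∩ B)' = U \ (A ∩ B) = {1, 2, 3, 4, 5, 7, 8, 9, 10, 11}
Verification via A' ∪ B': A' = {1, 2, 4, 5, 7, 9, 11}, B' = {1, 3, 4, 5, 8, 9, 10}
A' ∪ B' = {1, 2, 3, 4, 5, 7, 8, 9, 10, 11} ✓

{1, 2, 3, 4, 5, 7, 8, 9, 10, 11}


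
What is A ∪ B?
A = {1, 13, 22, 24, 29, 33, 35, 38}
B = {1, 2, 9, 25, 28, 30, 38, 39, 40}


Set A = {1, 13, 22, 24, 29, 33, 35, 38}
Set B = {1, 2, 9, 25, 28, 30, 38, 39, 40}
A ∪ B includes all elements in either set.
Elements from A: {1, 13, 22, 24, 29, 33, 35, 38}
Elements from B not already included: {2, 9, 25, 28, 30, 39, 40}
A ∪ B = {1, 2, 9, 13, 22, 24, 25, 28, 29, 30, 33, 35, 38, 39, 40}

{1, 2, 9, 13, 22, 24, 25, 28, 29, 30, 33, 35, 38, 39, 40}


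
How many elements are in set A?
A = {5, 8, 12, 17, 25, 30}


Set A = {5, 8, 12, 17, 25, 30}
Listing elements: 5, 8, 12, 17, 25, 30
Counting: 6 elements
|A| = 6

6


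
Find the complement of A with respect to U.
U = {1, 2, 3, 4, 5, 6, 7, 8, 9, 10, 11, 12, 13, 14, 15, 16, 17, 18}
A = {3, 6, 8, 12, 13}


Universal set U = {1, 2, 3, 4, 5, 6, 7, 8, 9, 10, 11, 12, 13, 14, 15, 16, 17, 18}
Set A = {3, 6, 8, 12, 13}
A' = U \ A = elements in U but not in A
Checking each element of U:
1 (not in A, include), 2 (not in A, include), 3 (in A, exclude), 4 (not in A, include), 5 (not in A, include), 6 (in A, exclude), 7 (not in A, include), 8 (in A, exclude), 9 (not in A, include), 10 (not in A, include), 11 (not in A, include), 12 (in A, exclude), 13 (in A, exclude), 14 (not in A, include), 15 (not in A, include), 16 (not in A, include), 17 (not in A, include), 18 (not in A, include)
A' = {1, 2, 4, 5, 7, 9, 10, 11, 14, 15, 16, 17, 18}

{1, 2, 4, 5, 7, 9, 10, 11, 14, 15, 16, 17, 18}


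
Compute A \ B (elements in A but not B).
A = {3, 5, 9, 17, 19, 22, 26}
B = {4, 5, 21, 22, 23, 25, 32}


Set A = {3, 5, 9, 17, 19, 22, 26}
Set B = {4, 5, 21, 22, 23, 25, 32}
A \ B includes elements in A that are not in B.
Check each element of A:
3 (not in B, keep), 5 (in B, remove), 9 (not in B, keep), 17 (not in B, keep), 19 (not in B, keep), 22 (in B, remove), 26 (not in B, keep)
A \ B = {3, 9, 17, 19, 26}

{3, 9, 17, 19, 26}


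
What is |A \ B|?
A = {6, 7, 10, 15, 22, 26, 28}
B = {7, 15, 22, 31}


Set A = {6, 7, 10, 15, 22, 26, 28}
Set B = {7, 15, 22, 31}
A \ B = {6, 10, 26, 28}
|A \ B| = 4

4


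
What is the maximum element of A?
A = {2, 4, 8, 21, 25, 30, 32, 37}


Set A = {2, 4, 8, 21, 25, 30, 32, 37}
Elements in ascending order: 2, 4, 8, 21, 25, 30, 32, 37
The largest element is 37.

37


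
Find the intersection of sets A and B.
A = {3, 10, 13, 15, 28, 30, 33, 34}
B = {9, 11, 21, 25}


Set A = {3, 10, 13, 15, 28, 30, 33, 34}
Set B = {9, 11, 21, 25}
A ∩ B includes only elements in both sets.
Check each element of A against B:
3 ✗, 10 ✗, 13 ✗, 15 ✗, 28 ✗, 30 ✗, 33 ✗, 34 ✗
A ∩ B = {}

{}


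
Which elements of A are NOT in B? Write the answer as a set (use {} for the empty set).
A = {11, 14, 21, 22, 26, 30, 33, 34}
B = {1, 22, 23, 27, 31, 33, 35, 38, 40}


Set A = {11, 14, 21, 22, 26, 30, 33, 34}
Set B = {1, 22, 23, 27, 31, 33, 35, 38, 40}
Check each element of A against B:
11 ∉ B (include), 14 ∉ B (include), 21 ∉ B (include), 22 ∈ B, 26 ∉ B (include), 30 ∉ B (include), 33 ∈ B, 34 ∉ B (include)
Elements of A not in B: {11, 14, 21, 26, 30, 34}

{11, 14, 21, 26, 30, 34}


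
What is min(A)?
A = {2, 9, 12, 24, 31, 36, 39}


Set A = {2, 9, 12, 24, 31, 36, 39}
Elements in ascending order: 2, 9, 12, 24, 31, 36, 39
The smallest element is 2.

2


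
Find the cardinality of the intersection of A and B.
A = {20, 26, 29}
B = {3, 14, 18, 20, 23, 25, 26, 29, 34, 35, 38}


Set A = {20, 26, 29}
Set B = {3, 14, 18, 20, 23, 25, 26, 29, 34, 35, 38}
A ∩ B = {20, 26, 29}
|A ∩ B| = 3

3


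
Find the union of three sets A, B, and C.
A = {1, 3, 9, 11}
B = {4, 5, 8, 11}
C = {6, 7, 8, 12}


Set A = {1, 3, 9, 11}
Set B = {4, 5, 8, 11}
Set C = {6, 7, 8, 12}
First, A ∪ B = {1, 3, 4, 5, 8, 9, 11}
Then, (A ∪ B) ∪ C = {1, 3, 4, 5, 6, 7, 8, 9, 11, 12}

{1, 3, 4, 5, 6, 7, 8, 9, 11, 12}


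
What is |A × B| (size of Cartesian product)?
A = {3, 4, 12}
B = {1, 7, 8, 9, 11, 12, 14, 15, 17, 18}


Set A = {3, 4, 12} has 3 elements.
Set B = {1, 7, 8, 9, 11, 12, 14, 15, 17, 18} has 10 elements.
|A × B| = |A| × |B| = 3 × 10 = 30

30


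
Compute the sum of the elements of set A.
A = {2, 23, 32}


Set A = {2, 23, 32}
Sum = 2 + 23 + 32 = 57

57


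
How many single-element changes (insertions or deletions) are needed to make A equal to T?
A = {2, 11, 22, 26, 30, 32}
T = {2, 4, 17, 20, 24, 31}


Set A = {2, 11, 22, 26, 30, 32}
Set T = {2, 4, 17, 20, 24, 31}
Elements to remove from A (in A, not in T): {11, 22, 26, 30, 32} → 5 removals
Elements to add to A (in T, not in A): {4, 17, 20, 24, 31} → 5 additions
Total edits = 5 + 5 = 10

10


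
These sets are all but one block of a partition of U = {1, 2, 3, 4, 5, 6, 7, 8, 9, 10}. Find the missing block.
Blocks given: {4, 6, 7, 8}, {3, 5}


U = {1, 2, 3, 4, 5, 6, 7, 8, 9, 10}
Shown blocks: {4, 6, 7, 8}, {3, 5}
A partition's blocks are pairwise disjoint and cover U, so the missing block = U \ (union of shown blocks).
Union of shown blocks: {3, 4, 5, 6, 7, 8}
Missing block = U \ (union) = {1, 2, 9, 10}

{1, 2, 9, 10}


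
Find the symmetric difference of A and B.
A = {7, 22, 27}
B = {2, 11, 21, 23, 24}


Set A = {7, 22, 27}
Set B = {2, 11, 21, 23, 24}
A △ B = (A \ B) ∪ (B \ A)
Elements in A but not B: {7, 22, 27}
Elements in B but not A: {2, 11, 21, 23, 24}
A △ B = {2, 7, 11, 21, 22, 23, 24, 27}

{2, 7, 11, 21, 22, 23, 24, 27}


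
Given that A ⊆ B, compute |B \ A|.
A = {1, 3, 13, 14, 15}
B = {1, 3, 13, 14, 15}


Set A = {1, 3, 13, 14, 15}, |A| = 5
Set B = {1, 3, 13, 14, 15}, |B| = 5
Since A ⊆ B: B \ A = {}
|B| - |A| = 5 - 5 = 0

0
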